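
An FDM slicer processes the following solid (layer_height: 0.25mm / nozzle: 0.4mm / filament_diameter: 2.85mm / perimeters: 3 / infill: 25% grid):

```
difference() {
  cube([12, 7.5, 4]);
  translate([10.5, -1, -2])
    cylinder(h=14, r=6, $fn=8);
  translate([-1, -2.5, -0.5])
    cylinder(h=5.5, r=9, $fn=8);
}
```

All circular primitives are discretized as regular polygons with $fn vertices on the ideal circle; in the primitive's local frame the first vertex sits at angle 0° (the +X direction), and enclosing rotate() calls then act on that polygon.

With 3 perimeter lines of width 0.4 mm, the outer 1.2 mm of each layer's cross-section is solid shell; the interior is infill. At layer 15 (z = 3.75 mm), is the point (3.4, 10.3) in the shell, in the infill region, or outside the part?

At z = 3.75 mm: the cube (footprint 12×7.5) is included at this height; the r=6 cylinder at (10.5, -1) contributes a regular 8-gon of circumradius 6; the cylinder at (-1, -2.5): section is a regular 8-gon, circumradius r=9; After the difference (first − rest): starting from the 12×7.5 cube, the r=6 cylinder at (10.5, -1) partially overlaps it — only the 26.70 mm² overlap (of its 101.82 mm²) is removed, clipping the outline; the r=9 cylinder at (-1, -2.5) partially overlaps it — only the 27.24 mm² overlap (of its 229.10 mm²) is removed, clipping the outline — 1 connected region. Overall, the cross-section is a single solid region. The nearest boundary edge runs (0.00, 7.50)→(12.00, 7.50); distance from the point to it = 2.80 mm. The point is not inside any of the regions above, so it lies outside the cross-section (2.80 mm from the nearest boundary).

outside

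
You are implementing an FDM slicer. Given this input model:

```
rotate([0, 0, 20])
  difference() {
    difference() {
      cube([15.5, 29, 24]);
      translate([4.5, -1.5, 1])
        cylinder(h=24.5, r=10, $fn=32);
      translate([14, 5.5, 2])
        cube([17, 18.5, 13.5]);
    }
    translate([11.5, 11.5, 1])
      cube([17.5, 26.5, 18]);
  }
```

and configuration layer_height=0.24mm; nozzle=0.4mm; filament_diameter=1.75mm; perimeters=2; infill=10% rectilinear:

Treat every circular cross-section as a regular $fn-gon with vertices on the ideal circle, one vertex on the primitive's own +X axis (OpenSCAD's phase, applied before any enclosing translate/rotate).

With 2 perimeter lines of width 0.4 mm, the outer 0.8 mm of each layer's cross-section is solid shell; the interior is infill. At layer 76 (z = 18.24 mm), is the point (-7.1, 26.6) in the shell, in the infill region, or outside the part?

At z = 18.24 mm: the cube (footprint 15.5×29) is included at this height; the r=10 cylinder at (4.5, -1.5) gives a regular 32-gon of circumradius 10 (constant along its height); the cube at (14, 5.5) is not intersected at this z (z outside [2, 15.5]); After the difference (first − rest): starting from the 15.5×29 cube, the r=10 cylinder at (4.5, -1.5) partially overlaps it — only the 99.68 mm² overlap (of its 312.14 mm²) is removed, clipping the outline — 1 connected region; the cube at (11.5, 11.5) is present — its section is the full 17.5×26.5 rectangle; Subtracting the remaining from the first: starting from that combined region, the 17.5×26.5 cube at (11.5, 11.5) partially overlaps it — only the 70.00 mm² overlap (of its 463.75 mm²) is removed, clipping the outline — 1 connected region; (rotated 20° about Z; rotation is an isometry so areas/perimeters/island counts are preserved). Overall, the cross-section is a single solid region. Undo the 20° rotation: the query point maps to (2.426, 27.424) in the un-rotated model frame. The nearest boundary edge runs (0.00, 29.00)→(11.50, 29.00); distance from the point to it = 1.58 mm. The point is inside the cross-section and 1.58 mm from the nearest boundary — more than the 0.8 mm shell width (2 × 0.4), so it's in the infill interior.

infill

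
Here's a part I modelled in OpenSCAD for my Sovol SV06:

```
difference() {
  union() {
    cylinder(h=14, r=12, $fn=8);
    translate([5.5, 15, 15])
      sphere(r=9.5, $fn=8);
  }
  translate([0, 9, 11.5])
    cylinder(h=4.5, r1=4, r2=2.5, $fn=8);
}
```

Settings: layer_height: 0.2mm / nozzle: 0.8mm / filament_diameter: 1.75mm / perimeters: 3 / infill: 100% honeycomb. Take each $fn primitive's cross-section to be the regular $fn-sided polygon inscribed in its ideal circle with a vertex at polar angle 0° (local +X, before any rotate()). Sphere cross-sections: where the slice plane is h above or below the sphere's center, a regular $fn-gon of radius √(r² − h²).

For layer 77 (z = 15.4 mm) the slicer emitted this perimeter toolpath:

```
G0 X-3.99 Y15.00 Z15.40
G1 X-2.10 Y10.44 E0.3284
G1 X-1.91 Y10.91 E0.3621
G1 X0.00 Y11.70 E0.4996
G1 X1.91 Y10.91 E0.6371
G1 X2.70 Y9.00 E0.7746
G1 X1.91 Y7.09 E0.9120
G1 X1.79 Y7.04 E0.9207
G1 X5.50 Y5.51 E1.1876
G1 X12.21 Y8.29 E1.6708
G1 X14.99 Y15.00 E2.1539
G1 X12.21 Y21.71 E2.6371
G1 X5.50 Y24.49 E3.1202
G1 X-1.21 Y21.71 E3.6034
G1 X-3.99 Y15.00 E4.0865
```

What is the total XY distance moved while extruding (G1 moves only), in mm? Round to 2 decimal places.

61.43 mm

Sum the Euclidean lengths of each G1 segment: total = 61.43 mm.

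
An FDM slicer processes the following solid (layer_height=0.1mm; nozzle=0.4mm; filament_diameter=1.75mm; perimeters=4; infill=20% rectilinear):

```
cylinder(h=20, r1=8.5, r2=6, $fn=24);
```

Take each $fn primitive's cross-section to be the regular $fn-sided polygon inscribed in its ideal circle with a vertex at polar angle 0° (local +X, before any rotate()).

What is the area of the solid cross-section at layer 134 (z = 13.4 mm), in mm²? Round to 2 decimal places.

144.67 mm²

At z = 13.4 mm: the cone (r1=8.5→r2=6) has section circumradius 6.825 here — a regular 24-gon (area = (24/2)·6.825²·sin(360°/24) = 144.67 mm²). Overall, the cross-section is a single solid region. Net area = 144.67 mm².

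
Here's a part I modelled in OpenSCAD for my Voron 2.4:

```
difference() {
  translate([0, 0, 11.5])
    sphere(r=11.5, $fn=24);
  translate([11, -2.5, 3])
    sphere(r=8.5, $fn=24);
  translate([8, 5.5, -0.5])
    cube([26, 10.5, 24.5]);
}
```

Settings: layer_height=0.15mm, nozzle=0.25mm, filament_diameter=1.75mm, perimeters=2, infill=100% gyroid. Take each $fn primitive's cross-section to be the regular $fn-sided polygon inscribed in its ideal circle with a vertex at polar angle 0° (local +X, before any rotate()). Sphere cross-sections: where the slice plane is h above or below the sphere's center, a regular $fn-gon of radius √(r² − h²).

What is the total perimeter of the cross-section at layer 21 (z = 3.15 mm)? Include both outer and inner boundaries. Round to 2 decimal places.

At z = 3.15 mm: the r=11.5 sphere contributes a regular 24-gon of circumradius √(11.5²−8.35²) = 7.907 (perimeter = 2·24·7.907·sin(180°/24) = 49.54 mm); the sphere at (11, -2.5): section is a regular 24-gon, circumradius = √(r²−h²) = √(8.5²−0.15²) = 8.499 (perimeter = 2·24·8.499·sin(180°/24) = 53.25 mm); the cube at (8, 5.5) (footprint 26×10.5) is included at this height (perimeter 73.00 mm); Taking the first minus the rest: starting from the r=11.5 sphere, the r=8.5 sphere at (11, -2.5) partially overlaps it — only the 40.90 mm² overlap (of its 224.33 mm²) is removed, clipping the outline; the 26×10.5 cube at (8, 5.5) misses the remaining region (no effect) — boundary = 49.24 mm. Overall, the cross-section is a single solid region. Total boundary length (outer) = 49.24 mm.

49.24 mm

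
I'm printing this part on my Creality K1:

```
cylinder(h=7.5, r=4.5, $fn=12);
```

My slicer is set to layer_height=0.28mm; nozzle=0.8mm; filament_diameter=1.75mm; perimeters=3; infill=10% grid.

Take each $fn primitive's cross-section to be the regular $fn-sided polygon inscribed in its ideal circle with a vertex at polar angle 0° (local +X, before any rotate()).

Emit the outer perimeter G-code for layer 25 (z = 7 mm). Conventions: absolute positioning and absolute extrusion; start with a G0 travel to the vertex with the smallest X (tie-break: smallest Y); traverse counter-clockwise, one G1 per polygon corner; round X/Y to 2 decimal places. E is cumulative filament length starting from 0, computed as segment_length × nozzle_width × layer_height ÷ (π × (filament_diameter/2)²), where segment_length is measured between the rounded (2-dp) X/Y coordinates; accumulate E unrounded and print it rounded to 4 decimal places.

G0 X-4.50 Y0.00 Z7.00
G1 X-3.90 Y-2.25 E0.2169
G1 X-2.25 Y-3.90 E0.4342
G1 X0.00 Y-4.50 E0.6510
G1 X2.25 Y-3.90 E0.8679
G1 X3.90 Y-2.25 E1.0852
G1 X4.50 Y0.00 E1.3021
G1 X3.90 Y2.25 E1.5189
G1 X2.25 Y3.90 E1.7362
G1 X0.00 Y4.50 E1.9531
G1 X-2.25 Y3.90 E2.1700
G1 X-3.90 Y2.25 E2.3873
G1 X-4.50 Y0.00 E2.6041

At z = 7 mm: the r=4.5 cylinder gives a regular 12-gon of circumradius 4.5 (constant along its height). The outline is a single polygon with 12 vertices. Extrusion per mm of travel: 0.8 × 0.28 / (π × 0.875²) = 0.093128. Accumulating E over each segment gives final E = 2.6041.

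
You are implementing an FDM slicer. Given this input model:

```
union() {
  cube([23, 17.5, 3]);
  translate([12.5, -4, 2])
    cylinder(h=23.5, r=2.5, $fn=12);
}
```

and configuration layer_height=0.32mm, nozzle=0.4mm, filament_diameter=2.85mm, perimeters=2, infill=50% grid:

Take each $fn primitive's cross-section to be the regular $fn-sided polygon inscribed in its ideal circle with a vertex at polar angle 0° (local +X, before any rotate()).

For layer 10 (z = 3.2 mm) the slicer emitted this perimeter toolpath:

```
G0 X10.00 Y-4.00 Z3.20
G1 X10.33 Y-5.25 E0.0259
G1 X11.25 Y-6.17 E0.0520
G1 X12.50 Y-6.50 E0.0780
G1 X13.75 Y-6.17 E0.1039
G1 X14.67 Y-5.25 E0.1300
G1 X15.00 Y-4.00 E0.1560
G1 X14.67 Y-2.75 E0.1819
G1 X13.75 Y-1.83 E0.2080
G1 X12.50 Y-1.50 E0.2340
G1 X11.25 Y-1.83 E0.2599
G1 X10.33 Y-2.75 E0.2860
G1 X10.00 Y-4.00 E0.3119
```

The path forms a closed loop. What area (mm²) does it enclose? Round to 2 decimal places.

18.79 mm²

Apply the shoelace formula to the sequence of (X, Y) vertices; enclosed area = 18.79 mm².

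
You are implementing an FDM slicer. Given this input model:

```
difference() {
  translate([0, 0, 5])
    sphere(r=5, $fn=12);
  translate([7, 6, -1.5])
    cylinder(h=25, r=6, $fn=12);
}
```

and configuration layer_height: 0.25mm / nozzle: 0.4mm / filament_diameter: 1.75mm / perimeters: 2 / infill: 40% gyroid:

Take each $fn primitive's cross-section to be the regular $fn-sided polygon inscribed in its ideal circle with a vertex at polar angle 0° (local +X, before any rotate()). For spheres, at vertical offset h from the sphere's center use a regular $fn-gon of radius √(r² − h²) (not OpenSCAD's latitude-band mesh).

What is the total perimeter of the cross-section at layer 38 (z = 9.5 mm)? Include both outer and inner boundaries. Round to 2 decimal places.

13.54 mm

At z = 9.5 mm: the r=5 sphere contributes a regular 12-gon of circumradius √(5²−4.5²) = 2.179 (perimeter = 2·12·2.179·sin(180°/12) = 13.54 mm); the r=6 cylinder at (7, 6) contributes a regular 12-gon of circumradius 6 (perimeter = 2·12·6.000·sin(180°/12) = 37.27 mm); Taking the first minus the rest: starting from the r=5 sphere, the r=6 cylinder at (7, 6) misses the remaining region (no effect) — boundary = 13.54 mm. Overall, the cross-section is a single solid region. Total boundary length (outer) = 13.54 mm.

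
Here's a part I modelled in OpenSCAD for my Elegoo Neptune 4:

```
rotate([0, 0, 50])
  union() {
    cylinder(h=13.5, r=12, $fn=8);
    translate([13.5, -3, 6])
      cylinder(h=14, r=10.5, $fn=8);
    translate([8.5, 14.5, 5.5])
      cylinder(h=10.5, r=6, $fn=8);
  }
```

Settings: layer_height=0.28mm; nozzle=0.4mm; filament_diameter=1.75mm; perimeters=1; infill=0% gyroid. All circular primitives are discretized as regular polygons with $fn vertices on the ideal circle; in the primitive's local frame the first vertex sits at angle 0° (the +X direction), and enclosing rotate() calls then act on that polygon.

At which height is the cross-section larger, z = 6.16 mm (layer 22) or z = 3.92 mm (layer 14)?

Layer 22 (z = 6.16): the r=12 cylinder contributes a regular 8-gon of circumradius 12 (area = (8/2)·12.000²·sin(360°/8) = 407.29 mm²); the r=10.5 cylinder at (13.5, -3) contributes a regular 8-gon of circumradius 10.5 (area = (8/2)·10.500²·sin(360°/8) = 311.83 mm²); the cylinder at (8.5, 14.5): section is a regular 8-gon, circumradius r=6 (area = (8/2)·6.000²·sin(360°/8) = 101.82 mm²); Taking the union: the regions partially overlap — summed areas 820.95 mm² minus the doubly-counted overlap 84.36 mm² gives 736.59 mm² — area = 736.59 mm²; (whole slice rotated 50° about Z — lengths, areas and connectivity unchanged). So its area = 736.59 mm². Layer 14 (z = 3.92): the cylinder: section is a regular 8-gon, circumradius r=12 (area = (8/2)·12.000²·sin(360°/8) = 407.29 mm²); the cylinder at (13.5, -3) does not reach this height (z outside [6, 20]); the cylinder at (8.5, 14.5) is not intersected at this z (z outside [5.5, 16]); Taking the union: only the r=12 cylinder is present, so the union is just that shape — area = 407.29 mm²; (rotated 50° about Z; rotation is an isometry so areas/perimeters/island counts are preserved). So its area = 407.29 mm². Layer 22 is larger (736.59 vs 407.29 mm²).

layer 22 (z = 6.16 mm)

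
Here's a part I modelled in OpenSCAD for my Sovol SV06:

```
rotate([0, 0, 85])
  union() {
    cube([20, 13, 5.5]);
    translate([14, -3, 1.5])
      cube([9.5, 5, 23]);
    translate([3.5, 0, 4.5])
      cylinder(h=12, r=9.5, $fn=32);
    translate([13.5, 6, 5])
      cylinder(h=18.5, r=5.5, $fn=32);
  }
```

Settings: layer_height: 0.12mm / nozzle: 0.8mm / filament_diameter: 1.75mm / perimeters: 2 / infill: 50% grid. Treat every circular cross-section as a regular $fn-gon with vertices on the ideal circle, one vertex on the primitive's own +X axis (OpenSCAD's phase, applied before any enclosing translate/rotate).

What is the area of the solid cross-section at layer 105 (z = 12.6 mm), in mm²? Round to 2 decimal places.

400.56 mm²

At z = 12.6 mm: the cube is not intersected at this z (z outside [0, 5.5]); the cube at (14, -3) is present — its section is the full 9.5×5 rectangle (area 47.50 mm²); the r=9.5 cylinder at (3.5, 0) contributes a regular 32-gon of circumradius 9.5 (area = (32/2)·9.500²·sin(360°/32) = 281.71 mm²); the cylinder at (13.5, 6): section is a regular 32-gon, circumradius r=5.5 (area = (32/2)·5.500²·sin(360°/32) = 94.42 mm²); Taking the union: the regions partially overlap — summed areas 423.63 mm² minus the doubly-counted overlap 23.07 mm² gives 400.56 mm² — area = 400.56 mm²; (whole slice rotated 85° about Z — lengths, areas and connectivity unchanged). Overall, the cross-section is a single solid region. Net area = 400.56 mm².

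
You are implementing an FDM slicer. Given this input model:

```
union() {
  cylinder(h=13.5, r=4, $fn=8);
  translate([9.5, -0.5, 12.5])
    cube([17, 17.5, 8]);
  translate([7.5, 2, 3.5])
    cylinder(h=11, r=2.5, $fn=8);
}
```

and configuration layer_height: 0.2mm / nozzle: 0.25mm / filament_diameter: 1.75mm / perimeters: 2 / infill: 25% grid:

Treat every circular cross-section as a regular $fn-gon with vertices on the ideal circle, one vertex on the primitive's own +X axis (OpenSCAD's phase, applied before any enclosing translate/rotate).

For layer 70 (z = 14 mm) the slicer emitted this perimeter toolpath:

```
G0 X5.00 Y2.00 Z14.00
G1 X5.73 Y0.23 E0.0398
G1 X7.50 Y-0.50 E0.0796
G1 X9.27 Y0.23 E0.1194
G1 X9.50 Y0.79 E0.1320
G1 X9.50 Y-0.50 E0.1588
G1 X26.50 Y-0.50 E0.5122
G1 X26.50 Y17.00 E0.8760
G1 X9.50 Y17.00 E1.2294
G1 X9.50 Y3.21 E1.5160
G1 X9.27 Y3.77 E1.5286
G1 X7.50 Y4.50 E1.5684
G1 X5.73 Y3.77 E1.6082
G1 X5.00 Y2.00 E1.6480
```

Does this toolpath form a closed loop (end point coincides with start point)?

Start point (G0): (5.00, 2.00). End point (last G1): the path returns to the start — closed.

yes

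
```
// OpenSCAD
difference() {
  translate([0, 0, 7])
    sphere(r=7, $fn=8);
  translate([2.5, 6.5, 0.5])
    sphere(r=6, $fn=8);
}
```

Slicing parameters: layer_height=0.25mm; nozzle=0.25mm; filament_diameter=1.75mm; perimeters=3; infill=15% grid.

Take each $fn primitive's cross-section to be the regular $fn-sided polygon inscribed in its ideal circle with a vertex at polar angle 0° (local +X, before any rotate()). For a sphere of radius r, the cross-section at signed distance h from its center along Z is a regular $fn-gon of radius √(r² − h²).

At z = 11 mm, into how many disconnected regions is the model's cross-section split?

At z = 11 mm: the r=7 sphere slices to a regular 8-gon of circumradius 5.745 (√(r²−h²) with h=4 from center); the sphere at (2.5, 6.5) is not intersected at this z (|z−center|=10.500 > r=6); Subtracting the remaining from the first: none of the subtracted shapes is present at this height, so the r=7 sphere is unchanged — 1 connected region. The result has 1 disconnected region.

1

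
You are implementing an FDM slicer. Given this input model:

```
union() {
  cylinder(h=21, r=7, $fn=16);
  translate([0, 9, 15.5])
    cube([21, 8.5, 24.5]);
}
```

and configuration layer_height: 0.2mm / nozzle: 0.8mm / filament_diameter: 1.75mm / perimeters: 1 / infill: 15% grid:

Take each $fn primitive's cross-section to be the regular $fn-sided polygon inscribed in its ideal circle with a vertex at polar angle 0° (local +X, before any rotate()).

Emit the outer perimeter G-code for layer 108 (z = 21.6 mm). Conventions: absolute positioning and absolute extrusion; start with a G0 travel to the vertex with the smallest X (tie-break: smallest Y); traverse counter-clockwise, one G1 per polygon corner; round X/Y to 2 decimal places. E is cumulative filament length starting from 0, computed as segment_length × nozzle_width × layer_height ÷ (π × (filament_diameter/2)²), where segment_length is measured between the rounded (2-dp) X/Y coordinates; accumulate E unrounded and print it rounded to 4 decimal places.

At z = 21.6 mm: the cylinder does not reach this height (z outside [0, 21]); the cube at (0, 9) is present — its section is the full 21×8.5 rectangle; Merging all regions: only the 21×8.5 cube at (0, 9) is present, so the union is just that shape — 1 connected region. The outline is a single polygon with 4 vertices. Extrusion per mm of travel: 0.8 × 0.2 / (π × 0.875²) = 0.066520. Accumulating E over each segment gives final E = 3.9247.

G0 X0.00 Y9.00 Z21.60
G1 X21.00 Y9.00 E1.3969
G1 X21.00 Y17.50 E1.9623
G1 X0.00 Y17.50 E3.3593
G1 X0.00 Y9.00 E3.9247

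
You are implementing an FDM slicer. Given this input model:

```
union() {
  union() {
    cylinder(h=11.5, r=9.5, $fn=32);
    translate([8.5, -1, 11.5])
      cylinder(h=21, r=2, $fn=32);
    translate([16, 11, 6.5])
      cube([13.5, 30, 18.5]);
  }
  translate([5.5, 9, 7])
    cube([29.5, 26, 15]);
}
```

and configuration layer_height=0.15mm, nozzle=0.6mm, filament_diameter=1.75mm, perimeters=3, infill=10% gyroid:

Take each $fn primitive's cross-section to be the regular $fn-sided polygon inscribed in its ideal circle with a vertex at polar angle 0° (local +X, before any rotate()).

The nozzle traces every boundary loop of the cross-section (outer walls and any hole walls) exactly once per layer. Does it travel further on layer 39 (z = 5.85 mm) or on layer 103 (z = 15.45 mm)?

Layer 39 (z = 5.85): the cylinder: section is a regular 32-gon, circumradius r=9.5 (perimeter = 2·32·9.500·sin(180°/32) = 59.59 mm); the cylinder at (8.5, -1) is not intersected at this z (z outside [11.5, 32.5]); the cube at (16, 11) is absent (z outside [6.5, 25]); Merging all regions: only the r=9.5 cylinder is present, so the union is just that shape — boundary = 59.59 mm; the cube at (5.5, 9) does not reach this height (z outside [7, 22]); Merging all regions: only the result so far is present, so the union is just that shape — boundary = 59.59 mm. So its perimeter = 59.59 mm. Layer 103 (z = 15.45): the cylinder is not intersected at this z (z outside [0, 11.5]); the cylinder at (8.5, -1): section is a regular 32-gon, circumradius r=2 (perimeter = 2·32·2.000·sin(180°/32) = 12.55 mm); the cube at (16, 11) is present — its section is the full 13.5×30 rectangle (perimeter 87.00 mm); Merging all regions: the 2 present regions are separate (no shared area or edge), so areas and boundary lengths simply add and each stays a separate island — boundary = 99.55 mm; the cube at (5.5, 9) (footprint 29.5×26) is included at this height (perimeter 111.00 mm); Merging all regions: the regions partially overlap (shared area 324.00 mm²), so the edge portions inside another operand are dropped and the merged outline is re-measured after clipping — boundary = 135.55 mm. So its perimeter = 135.55 mm. Layer 103 is larger (135.55 vs 59.59 mm).

layer 103 (z = 15.45 mm)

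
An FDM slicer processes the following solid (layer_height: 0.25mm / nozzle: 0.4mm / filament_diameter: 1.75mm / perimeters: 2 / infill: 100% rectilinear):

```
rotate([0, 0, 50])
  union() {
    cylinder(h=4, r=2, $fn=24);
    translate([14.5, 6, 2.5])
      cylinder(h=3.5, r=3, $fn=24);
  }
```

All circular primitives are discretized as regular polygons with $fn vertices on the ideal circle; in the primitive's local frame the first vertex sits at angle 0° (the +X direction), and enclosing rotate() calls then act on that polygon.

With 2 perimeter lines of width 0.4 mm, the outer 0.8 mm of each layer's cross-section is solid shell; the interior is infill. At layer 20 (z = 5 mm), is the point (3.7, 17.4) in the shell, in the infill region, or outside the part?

At z = 5 mm: the cylinder is absent (z outside [0, 4]); the r=3 cylinder at (14.5, 6) contributes a regular 24-gon of circumradius 3; Merging all regions: only the r=3 cylinder at (14.5, 6) is present, so the union is just that shape — 1 connected region; (rotated 50° about Z; rotation is an isometry so areas/perimeters/island counts are preserved). Overall, the cross-section is a single solid region. Undo the 50° rotation: the query point maps to (15.707, 8.350) in the un-rotated model frame. The nearest boundary edge runs (16.00, 8.60)→(15.28, 8.90); distance from the point to it = 0.34 mm. The point is inside the cross-section, 0.34 mm from the nearest boundary — within the 0.8 mm shell band (2 × 0.4).

shell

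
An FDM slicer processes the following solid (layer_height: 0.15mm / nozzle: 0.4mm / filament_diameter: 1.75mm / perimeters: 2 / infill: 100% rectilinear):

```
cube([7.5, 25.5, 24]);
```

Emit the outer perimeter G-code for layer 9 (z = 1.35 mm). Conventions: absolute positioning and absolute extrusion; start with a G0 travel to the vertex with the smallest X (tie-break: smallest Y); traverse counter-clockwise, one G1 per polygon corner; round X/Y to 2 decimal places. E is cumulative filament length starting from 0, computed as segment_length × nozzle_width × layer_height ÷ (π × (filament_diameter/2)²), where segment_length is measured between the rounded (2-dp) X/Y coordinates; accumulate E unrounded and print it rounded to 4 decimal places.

G0 X0.00 Y0.00 Z1.35
G1 X7.50 Y0.00 E0.1871
G1 X7.50 Y25.50 E0.8232
G1 X0.00 Y25.50 E1.0103
G1 X0.00 Y0.00 E1.6464

At z = 1.35 mm: the cube is present — its section is the full 7.5×25.5 rectangle. The outline is a single polygon with 4 vertices. Extrusion per mm of travel: 0.4 × 0.15 / (π × 0.875²) = 0.024945. Accumulating E over each segment gives final E = 1.6464.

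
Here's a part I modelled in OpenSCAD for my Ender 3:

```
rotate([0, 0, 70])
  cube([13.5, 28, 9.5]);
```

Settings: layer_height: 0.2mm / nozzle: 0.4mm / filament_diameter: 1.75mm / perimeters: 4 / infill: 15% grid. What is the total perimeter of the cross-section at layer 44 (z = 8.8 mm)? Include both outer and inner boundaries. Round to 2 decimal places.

At z = 8.8 mm: the cube is present — its section is the full 13.5×28 rectangle (perimeter 83.00 mm); (rotated 70° about Z; rotation is an isometry so areas/perimeters/island counts are preserved). Overall, the cross-section is a single solid region. Total boundary length (outer) = 83.00 mm.

83.00 mm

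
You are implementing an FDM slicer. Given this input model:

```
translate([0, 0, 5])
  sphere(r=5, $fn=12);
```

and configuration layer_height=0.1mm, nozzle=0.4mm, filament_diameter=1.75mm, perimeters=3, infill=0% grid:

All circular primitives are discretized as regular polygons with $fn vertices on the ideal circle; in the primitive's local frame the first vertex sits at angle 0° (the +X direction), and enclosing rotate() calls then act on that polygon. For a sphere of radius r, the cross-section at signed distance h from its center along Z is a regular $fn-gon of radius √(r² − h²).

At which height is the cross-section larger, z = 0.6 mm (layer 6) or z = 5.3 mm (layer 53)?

layer 53 (z = 5.3 mm)

Layer 6 (z = 0.6): the sphere: section is a regular 12-gon, circumradius = √(r²−h²) = √(5²−4.4²) = 2.375 (area = (12/2)·2.375²·sin(360°/12) = 16.92 mm²). So its area = 16.92 mm². Layer 53 (z = 5.3): the r=5 sphere slices to a regular 12-gon of circumradius 4.991 (√(r²−h²) with h=0.3 from center) (area = (12/2)·4.991²·sin(360°/12) = 74.73 mm²). So its area = 74.73 mm². Layer 53 is larger (74.73 vs 16.92 mm²).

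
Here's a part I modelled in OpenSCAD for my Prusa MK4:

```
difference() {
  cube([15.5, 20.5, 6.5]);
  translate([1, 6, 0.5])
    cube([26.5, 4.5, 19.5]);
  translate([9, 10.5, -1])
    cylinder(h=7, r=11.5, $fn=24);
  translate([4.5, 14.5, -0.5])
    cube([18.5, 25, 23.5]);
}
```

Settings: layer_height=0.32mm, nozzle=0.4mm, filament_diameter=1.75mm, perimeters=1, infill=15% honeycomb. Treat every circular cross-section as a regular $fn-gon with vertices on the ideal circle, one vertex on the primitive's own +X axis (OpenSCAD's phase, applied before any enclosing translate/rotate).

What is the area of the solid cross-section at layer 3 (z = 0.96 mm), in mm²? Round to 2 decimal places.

11.73 mm²

At z = 0.96 mm: the 15.5×20.5 cube contributes its full rectangle (area 317.75 mm²); the cube at (1, 6) (footprint 26.5×4.5) is included at this height (area 119.25 mm²); the cylinder at (9, 10.5): section is a regular 24-gon, circumradius r=11.5 (area = (24/2)·11.500²·sin(360°/24) = 410.75 mm²); the cube at (4.5, 14.5) is present — its section is the full 18.5×25 rectangle (area 462.50 mm²); Subtracting the remaining from the first: starting from the 15.5×20.5 cube (317.75 mm²), the 26.5×4.5 cube at (1, 6) partially overlaps it — only the 65.25 mm² overlap (of its 119.25 mm²) is removed, clipping the outline; the r=11.5 cylinder at (9, 10.5) partially overlaps it — only the 240.52 mm² overlap (of its 410.75 mm²) is removed, clipping the outline; the 18.5×25 cube at (4.5, 14.5) partially overlaps it — only the 0.25 mm² overlap (of its 462.50 mm²) is removed, clipping the outline — area = 11.73 mm². Overall, the cross-section has 3 separate islands. Net area = 11.73 mm².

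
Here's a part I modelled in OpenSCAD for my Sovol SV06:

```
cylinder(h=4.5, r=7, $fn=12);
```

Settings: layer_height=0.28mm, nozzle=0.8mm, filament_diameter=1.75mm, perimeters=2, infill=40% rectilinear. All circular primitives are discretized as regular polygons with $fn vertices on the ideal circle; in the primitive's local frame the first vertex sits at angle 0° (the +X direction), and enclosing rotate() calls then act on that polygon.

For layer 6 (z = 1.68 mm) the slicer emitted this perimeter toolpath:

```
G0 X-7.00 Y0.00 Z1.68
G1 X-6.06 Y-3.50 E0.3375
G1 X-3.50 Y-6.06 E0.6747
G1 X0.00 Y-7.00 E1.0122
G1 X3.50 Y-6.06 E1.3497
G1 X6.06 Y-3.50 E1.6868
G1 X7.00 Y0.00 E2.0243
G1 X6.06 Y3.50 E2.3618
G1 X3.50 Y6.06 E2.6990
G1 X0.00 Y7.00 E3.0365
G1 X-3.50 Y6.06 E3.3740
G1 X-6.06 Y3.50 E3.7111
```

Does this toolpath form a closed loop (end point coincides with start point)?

Start point (G0): (-7.00, 0.00). End point (last G1): the path does not return to the start — open.

no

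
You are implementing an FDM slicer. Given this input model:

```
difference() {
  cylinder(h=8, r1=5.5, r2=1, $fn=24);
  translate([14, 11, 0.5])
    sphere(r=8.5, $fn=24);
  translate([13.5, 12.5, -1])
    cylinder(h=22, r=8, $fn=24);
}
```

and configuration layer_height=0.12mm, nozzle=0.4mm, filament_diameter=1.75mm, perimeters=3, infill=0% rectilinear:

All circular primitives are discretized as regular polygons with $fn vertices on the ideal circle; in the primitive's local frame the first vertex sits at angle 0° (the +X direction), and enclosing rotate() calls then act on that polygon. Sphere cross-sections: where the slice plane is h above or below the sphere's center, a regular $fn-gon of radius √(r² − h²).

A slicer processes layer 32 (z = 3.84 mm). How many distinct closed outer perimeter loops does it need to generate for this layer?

At z = 3.84 mm: the cone (r1=5.5→r2=1) has section circumradius 3.340 here — a regular 24-gon; the r=8.5 sphere at (14, 11) contributes a regular 24-gon of circumradius √(8.5²−3.34²) = 7.816; the cylinder at (13.5, 12.5): section is a regular 24-gon, circumradius r=8; After the difference (first − rest): starting from the cone, the r=8.5 sphere at (14, 11) misses the remaining region (no effect); the r=8 cylinder at (13.5, 12.5) misses the remaining region (no effect) — 1 connected region. The result has 1 disconnected region.

1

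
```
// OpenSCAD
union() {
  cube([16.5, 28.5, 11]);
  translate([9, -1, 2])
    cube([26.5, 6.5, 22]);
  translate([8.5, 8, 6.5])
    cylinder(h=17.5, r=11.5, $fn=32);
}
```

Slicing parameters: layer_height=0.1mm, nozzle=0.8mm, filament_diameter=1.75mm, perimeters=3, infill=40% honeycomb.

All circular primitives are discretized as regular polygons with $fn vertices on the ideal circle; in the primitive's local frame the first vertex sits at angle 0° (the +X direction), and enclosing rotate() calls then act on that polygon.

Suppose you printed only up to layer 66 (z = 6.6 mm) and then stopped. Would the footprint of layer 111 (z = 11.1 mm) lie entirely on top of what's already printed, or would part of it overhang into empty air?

Compare the two slices. At z = 6.6: the cube (footprint 16.5×28.5) is included at this height (area 470.25 mm²); the 26.5×6.5 cube at (9, -1) contributes its full rectangle (area 172.25 mm²); the r=11.5 cylinder at (8.5, 8) contributes a regular 32-gon of circumradius 11.5 (area = (32/2)·11.500²·sin(360°/32) = 412.81 mm²); Combining (union): the regions partially overlap — summed areas 1055.31 mm² minus the doubly-counted overlap 362.70 mm² gives 692.61 mm² — area = 692.61 mm². At z = 11.1: the cube does not reach this height (z outside [0, 11]); the cube at (9, -1) is present — its section is the full 26.5×6.5 rectangle (area 172.25 mm²); the r=11.5 cylinder at (8.5, 8) contributes a regular 32-gon of circumradius 11.5 (area = (32/2)·11.500²·sin(360°/32) = 412.81 mm²); Combining (union): the regions partially overlap — summed areas 585.06 mm² minus the doubly-counted overlap 59.58 mm² gives 525.48 mm² — area = 525.48 mm². Checking containment: the cross-section at z = 11.1 is a subset of the cross-section at z = 6.6.

entirely on top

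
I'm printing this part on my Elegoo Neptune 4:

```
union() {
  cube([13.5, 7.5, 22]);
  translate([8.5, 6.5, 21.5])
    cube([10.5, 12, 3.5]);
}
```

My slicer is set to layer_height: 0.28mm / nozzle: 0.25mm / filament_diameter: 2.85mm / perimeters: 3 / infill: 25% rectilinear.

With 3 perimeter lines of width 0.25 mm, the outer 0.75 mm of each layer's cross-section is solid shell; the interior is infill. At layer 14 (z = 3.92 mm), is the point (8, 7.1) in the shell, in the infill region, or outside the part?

shell

At z = 3.92 mm: the 13.5×7.5 cube contributes its full rectangle; the cube at (8.5, 6.5) is absent (z outside [21.5, 25]); Merging all regions: only the 13.5×7.5 cube is present, so the union is just that shape — 1 connected region. Overall, the cross-section is a single solid region. The nearest boundary edge runs (13.50, 7.50)→(0.00, 7.50); distance from the point to it = 0.40 mm. The point is inside the cross-section, 0.40 mm from the nearest boundary — within the 0.75 mm shell band (3 × 0.25).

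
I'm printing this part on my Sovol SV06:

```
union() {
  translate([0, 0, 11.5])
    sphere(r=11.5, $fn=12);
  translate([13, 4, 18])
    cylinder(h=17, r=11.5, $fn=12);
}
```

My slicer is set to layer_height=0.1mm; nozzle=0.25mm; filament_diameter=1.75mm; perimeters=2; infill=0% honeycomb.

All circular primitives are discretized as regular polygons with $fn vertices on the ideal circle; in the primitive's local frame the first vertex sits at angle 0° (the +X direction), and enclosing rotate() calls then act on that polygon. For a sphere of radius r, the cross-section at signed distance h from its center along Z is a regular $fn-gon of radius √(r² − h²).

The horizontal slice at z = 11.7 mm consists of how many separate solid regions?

1

At z = 11.7 mm: the sphere: section is a regular 12-gon, circumradius = √(r²−h²) = √(11.5²−0.2²) = 11.498; the cylinder at (13, 4) is absent (z outside [18, 35]); Combining (union): only the r=11.5 sphere is present, so the union is just that shape — 1 connected region. The result has 1 disconnected region.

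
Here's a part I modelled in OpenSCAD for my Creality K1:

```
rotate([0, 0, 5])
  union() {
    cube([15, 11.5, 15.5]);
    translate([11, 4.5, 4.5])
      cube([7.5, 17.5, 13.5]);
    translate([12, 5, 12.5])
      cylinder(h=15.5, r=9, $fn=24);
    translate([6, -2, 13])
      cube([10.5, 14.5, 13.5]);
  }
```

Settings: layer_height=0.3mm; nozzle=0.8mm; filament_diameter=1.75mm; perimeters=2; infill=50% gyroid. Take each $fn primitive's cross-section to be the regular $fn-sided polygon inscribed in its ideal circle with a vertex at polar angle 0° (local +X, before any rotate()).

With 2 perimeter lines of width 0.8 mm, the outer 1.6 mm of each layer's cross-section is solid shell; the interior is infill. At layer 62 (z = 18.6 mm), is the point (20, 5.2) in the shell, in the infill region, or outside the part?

At z = 18.6 mm: the cube does not reach this height (z outside [0, 15.5]); the cube at (11, 4.5) is absent (z outside [4.5, 18]); the cylinder at (12, 5): section is a regular 24-gon, circumradius r=9; the cube at (6, -2) (footprint 10.5×14.5) is included at this height; Merging all regions: the regions partially overlap (shared area 151.69 mm²), so overlapping operands fuse into one piece — 1 connected region; (whole slice rotated 5° about Z — lengths, areas and connectivity unchanged). Overall, the cross-section is a single solid region. Undo the 5° rotation: the query point maps to (20.377, 3.437) in the un-rotated model frame. The nearest boundary edge runs (21.00, 5.00)→(20.69, 2.67); distance from the point to it = 0.41 mm. The point is inside the cross-section, 0.41 mm from the nearest boundary — within the 1.6 mm shell band (2 × 0.8).

shell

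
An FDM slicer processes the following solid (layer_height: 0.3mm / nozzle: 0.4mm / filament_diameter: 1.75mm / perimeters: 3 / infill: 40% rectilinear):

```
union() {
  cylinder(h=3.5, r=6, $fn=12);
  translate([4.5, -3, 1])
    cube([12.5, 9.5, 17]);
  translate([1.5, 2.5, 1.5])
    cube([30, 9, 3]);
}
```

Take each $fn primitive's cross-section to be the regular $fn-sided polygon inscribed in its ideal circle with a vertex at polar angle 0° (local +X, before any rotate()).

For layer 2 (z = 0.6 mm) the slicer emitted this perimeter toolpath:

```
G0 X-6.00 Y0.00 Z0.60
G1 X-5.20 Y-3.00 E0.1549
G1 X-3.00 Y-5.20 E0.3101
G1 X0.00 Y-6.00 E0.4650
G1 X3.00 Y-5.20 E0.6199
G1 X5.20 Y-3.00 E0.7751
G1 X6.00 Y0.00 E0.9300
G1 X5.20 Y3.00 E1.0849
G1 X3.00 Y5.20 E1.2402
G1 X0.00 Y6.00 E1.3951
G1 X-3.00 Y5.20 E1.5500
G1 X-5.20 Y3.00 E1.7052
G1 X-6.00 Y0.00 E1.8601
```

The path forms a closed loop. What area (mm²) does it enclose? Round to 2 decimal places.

Apply the shoelace formula to the sequence of (X, Y) vertices; enclosed area = 108.08 mm².

108.08 mm²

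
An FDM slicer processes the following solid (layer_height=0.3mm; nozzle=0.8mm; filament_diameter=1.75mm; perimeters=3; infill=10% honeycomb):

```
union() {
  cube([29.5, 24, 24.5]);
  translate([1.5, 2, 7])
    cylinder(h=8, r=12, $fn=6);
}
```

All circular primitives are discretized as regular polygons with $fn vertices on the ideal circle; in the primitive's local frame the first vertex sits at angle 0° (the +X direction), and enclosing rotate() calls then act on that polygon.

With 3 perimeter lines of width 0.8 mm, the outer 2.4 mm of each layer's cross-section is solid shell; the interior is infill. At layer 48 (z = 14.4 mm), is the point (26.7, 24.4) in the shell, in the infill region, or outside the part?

outside

At z = 14.4 mm: the cube (footprint 29.5×24) is included at this height; the r=12 cylinder at (1.5, 2) contributes a regular 6-gon of circumradius 12; Combining (union): the regions partially overlap (shared area 134.96 mm²), so overlapping operands fuse into one piece — 1 connected region. Overall, the cross-section is a single solid region. The nearest boundary edge runs (0.00, 24.00)→(29.50, 24.00); distance from the point to it = 0.40 mm. The point is not inside any of the regions above, so it lies outside the cross-section (0.40 mm from the nearest boundary).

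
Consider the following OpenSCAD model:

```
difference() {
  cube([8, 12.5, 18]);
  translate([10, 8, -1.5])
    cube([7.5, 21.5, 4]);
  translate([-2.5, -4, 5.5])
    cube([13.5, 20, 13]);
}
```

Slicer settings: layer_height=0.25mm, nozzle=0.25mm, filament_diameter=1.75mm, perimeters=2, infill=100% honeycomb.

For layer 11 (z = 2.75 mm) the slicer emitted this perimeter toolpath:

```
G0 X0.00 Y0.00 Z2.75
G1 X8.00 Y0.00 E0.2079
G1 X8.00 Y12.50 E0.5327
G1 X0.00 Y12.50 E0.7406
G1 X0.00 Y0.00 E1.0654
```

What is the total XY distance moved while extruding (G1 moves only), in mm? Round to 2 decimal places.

41.00 mm

Sum the Euclidean lengths of each G1 segment: total = 41.00 mm.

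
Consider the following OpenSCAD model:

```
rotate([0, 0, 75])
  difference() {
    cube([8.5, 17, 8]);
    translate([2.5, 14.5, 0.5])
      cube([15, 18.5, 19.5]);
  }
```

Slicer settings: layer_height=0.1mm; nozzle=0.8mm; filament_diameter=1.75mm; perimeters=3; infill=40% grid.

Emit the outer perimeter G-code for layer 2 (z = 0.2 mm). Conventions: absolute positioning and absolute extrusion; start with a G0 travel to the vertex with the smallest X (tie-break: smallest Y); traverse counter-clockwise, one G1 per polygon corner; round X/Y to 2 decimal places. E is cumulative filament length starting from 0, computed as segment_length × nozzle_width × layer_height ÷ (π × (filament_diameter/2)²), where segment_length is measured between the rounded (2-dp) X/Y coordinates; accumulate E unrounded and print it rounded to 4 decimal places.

At z = 0.2 mm: the 8.5×17 cube contributes its full rectangle; the cube at (2.5, 14.5) is not intersected at this z (z outside [0.5, 20]); After the difference (first − rest): none of the subtracted shapes is present at this height, so the 8.5×17 cube is unchanged — 1 connected region; (rotated 75° about Z; rotation is an isometry so areas/perimeters/island counts are preserved). The outline is a single polygon with 4 vertices. Extrusion per mm of travel: 0.8 × 0.1 / (π × 0.875²) = 0.033260. Accumulating E over each segment gives final E = 1.6962.

G0 X-16.42 Y4.40 Z0.20
G1 X0.00 Y0.00 E0.5654
G1 X2.20 Y8.21 E0.8481
G1 X-14.22 Y12.61 E1.4135
G1 X-16.42 Y4.40 E1.6962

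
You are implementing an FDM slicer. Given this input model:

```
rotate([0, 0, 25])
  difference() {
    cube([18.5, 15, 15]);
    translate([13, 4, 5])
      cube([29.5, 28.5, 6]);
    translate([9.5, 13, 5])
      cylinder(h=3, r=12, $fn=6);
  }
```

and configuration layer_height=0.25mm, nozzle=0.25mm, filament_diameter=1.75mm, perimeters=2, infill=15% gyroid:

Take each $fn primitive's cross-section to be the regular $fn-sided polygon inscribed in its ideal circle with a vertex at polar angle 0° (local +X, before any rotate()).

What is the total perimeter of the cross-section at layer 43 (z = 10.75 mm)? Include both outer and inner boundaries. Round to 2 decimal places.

At z = 10.75 mm: the 18.5×15 cube contributes its full rectangle (perimeter 67.00 mm); the 29.5×28.5 cube at (13, 4) contributes its full rectangle (perimeter 116.00 mm); the cylinder at (9.5, 13) is absent (z outside [5, 8]); After the difference (first − rest): starting from the 18.5×15 cube, the 29.5×28.5 cube at (13, 4) partially overlaps it — only the 60.50 mm² overlap (of its 840.75 mm²) is removed, clipping the outline — boundary = 67.00 mm; (rotated 25° about Z; rotation is an isometry so areas/perimeters/island counts are preserved). Overall, the cross-section is a single solid region. Total boundary length (outer) = 67.00 mm.

67.00 mm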